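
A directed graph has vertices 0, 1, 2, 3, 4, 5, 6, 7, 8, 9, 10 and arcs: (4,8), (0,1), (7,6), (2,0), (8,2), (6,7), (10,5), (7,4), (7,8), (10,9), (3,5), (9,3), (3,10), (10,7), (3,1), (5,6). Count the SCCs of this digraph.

8

{3, 9, 10} are all mutually reachable — one SCC of size 3.
{6, 7} are all mutually reachable — one SCC of size 2.
{8} is an SCC by itself.
{0} is an SCC by itself.
{1} is an SCC by itself.
(and 3 more singleton SCCs)
That gives 8 strongly connected components.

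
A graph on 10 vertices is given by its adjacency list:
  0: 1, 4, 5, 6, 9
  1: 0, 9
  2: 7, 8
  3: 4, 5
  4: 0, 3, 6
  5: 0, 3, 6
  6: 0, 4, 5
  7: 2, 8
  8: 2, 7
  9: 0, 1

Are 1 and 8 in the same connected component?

No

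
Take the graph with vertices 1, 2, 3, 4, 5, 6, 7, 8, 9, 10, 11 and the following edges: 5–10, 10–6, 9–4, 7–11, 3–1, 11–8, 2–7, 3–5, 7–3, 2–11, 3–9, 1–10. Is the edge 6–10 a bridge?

Yes

Removing 6–10 leaves no path between 6 and 10: the component count goes from 1 to 2. So it is a bridge.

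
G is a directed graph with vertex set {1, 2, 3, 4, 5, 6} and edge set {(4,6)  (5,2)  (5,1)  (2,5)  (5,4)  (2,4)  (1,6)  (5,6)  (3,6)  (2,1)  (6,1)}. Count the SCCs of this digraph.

4

{2, 5} are all mutually reachable — one SCC of size 2.
{1, 6} are all mutually reachable — one SCC of size 2.
{3} is an SCC by itself.
{4} is an SCC by itself.
That gives 4 strongly connected components.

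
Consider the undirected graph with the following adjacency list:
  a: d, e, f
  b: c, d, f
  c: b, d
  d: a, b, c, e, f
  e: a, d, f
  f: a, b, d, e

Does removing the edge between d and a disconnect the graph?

After removing d-a, the path d-f-a still connects them, so the edge is not a bridge.

No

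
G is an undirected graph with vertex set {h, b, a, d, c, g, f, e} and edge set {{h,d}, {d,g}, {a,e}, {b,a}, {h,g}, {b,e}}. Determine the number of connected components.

4

f is isolated — a component by itself.
c is isolated — a component by itself.
Starting from a we can reach a, b, e. That is one component of size 3.
Starting from d we can reach d, g, h. That is one component of size 3.
Total: 4 components.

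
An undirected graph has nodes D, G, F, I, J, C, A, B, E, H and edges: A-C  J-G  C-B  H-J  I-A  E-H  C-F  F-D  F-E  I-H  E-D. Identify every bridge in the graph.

The edges on the cycle F-E-D-F are not bridges since each lies on that cycle.
But removing J-H disconnects J from H; removing J-G disconnects J from G; removing B-C disconnects B from C — these are bridges.

B-C, G-J, H-J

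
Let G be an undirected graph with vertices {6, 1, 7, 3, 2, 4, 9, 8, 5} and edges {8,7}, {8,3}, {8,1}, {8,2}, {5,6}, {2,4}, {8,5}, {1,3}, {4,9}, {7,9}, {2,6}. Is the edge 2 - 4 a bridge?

No

After removing 2 - 4, the path 2-8-7-9-4 still connects them, so the edge is not a bridge.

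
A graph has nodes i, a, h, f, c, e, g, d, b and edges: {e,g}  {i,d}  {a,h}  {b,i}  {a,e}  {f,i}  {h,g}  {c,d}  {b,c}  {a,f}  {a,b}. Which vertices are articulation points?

a

Removing a increases the component count from 1 to 2, so a is a cut vertex.
By contrast removing h leaves 1 component; it is not a cut vertex. No other vertex is a cut vertex either.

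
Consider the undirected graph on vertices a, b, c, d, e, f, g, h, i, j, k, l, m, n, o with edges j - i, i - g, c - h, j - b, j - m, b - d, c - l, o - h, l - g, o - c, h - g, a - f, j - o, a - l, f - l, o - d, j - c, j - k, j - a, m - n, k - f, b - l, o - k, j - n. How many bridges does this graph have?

0

The edges on the cycle j-m-n-j are not bridges since each lies on that cycle.
Every edge lies on some cycle, so there are no bridges.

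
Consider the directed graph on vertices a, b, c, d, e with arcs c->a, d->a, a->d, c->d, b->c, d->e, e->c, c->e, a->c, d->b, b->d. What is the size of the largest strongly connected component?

{a, b, c, d, e} are all mutually reachable — one SCC of size 5.
The largest has 5 vertices.

5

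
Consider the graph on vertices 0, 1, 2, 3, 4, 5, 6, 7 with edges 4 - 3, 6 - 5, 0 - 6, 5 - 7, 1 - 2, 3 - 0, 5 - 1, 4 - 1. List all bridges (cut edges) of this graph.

The edges on the cycle 4-3-0-6-5-1-4 are not bridges since each lies on that cycle.
But removing 5 - 7 disconnects 5 from 7; removing 1 - 2 disconnects 1 from 2 — these are bridges.

1-2, 5-7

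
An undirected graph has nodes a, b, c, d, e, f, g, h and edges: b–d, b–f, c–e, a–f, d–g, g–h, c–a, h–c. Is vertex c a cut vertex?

Yes

Deleting c raises the number of components from 1 to 2, so c is a cut vertex.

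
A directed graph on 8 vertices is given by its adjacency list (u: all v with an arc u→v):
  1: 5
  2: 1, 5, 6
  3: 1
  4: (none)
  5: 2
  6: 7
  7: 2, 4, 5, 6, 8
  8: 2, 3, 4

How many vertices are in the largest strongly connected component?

{1, 2, 3, 5, 6, 7, 8} are all mutually reachable — one SCC of size 7.
{4} is an SCC by itself.
The largest has 7 vertices.

7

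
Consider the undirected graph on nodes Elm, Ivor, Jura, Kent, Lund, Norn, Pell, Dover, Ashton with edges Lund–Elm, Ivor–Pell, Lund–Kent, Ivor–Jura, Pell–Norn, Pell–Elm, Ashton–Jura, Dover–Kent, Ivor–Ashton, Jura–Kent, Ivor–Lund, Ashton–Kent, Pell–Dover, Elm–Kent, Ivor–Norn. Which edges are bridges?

none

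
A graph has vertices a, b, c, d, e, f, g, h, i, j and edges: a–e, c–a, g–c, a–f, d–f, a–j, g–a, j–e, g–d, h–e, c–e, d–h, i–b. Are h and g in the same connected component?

Yes

From h we can reach a, c, d, e, f, g, h, j, which includes g.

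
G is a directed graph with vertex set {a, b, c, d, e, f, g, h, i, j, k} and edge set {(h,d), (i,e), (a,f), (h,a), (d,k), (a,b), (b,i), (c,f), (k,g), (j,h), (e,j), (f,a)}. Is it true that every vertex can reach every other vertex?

No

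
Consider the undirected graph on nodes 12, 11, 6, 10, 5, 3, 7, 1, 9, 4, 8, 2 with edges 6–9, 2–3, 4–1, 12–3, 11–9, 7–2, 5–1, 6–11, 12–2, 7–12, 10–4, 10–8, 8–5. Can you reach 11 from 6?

Yes

From 6 we can reach 6, 9, 11, which includes 11.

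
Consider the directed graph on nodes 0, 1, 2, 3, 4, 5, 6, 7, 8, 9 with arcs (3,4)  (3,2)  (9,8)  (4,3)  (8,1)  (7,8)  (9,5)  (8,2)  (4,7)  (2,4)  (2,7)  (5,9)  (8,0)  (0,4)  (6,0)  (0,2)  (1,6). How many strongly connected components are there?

2

{0, 1, 2, 3, 4, 6, 7, 8} are all mutually reachable — one SCC of size 8.
{5, 9} are all mutually reachable — one SCC of size 2.
That gives 2 strongly connected components.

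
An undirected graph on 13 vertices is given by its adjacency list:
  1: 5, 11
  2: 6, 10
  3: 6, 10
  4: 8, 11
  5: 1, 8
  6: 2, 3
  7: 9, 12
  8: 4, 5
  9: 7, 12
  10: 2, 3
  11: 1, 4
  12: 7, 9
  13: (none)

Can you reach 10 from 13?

The component containing 13 is {13}, and 10 is not in it.

No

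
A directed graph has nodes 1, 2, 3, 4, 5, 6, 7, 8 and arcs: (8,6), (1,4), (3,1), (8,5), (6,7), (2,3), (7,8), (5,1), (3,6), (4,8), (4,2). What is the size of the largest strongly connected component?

{1, 2, 3, 4, 5, 6, 7, 8} are all mutually reachable — one SCC of size 8.
The largest has 8 vertices.

8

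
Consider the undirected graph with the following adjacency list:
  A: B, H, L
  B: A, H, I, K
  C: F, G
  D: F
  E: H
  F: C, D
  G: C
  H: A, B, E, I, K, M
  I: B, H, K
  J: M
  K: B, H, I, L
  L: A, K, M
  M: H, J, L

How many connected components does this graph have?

2

Starting from C we can reach C, D, F, G. That is one component of size 4.
Starting from A we can reach A, B, E, H, I, J, K, L, M. That is one component of size 9.
Total: 2 components.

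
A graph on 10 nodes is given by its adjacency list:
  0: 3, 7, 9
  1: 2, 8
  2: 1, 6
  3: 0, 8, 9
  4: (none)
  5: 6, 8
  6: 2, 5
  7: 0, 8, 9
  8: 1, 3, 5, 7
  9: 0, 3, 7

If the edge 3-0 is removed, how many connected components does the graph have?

2

3 and 0 are still connected via 3-9-0, so the component count stays at 2.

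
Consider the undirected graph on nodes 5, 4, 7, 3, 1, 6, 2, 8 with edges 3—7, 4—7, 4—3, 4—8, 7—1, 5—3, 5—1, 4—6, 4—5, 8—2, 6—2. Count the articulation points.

Removing 4 increases the component count from 1 to 2, so 4 is a cut vertex.
By contrast removing 7 leaves 1 component; it is not a cut vertex. No other vertex is a cut vertex either.

1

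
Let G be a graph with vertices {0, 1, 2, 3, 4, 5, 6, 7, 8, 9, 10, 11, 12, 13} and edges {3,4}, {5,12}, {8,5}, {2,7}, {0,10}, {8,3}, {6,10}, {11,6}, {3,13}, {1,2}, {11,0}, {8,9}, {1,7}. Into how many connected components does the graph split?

Starting from 1 we can reach 1, 2, 7. That is one component of size 3.
Starting from 0 we can reach 0, 6, 10, 11. That is one component of size 4.
Starting from 3 we can reach 3, 4, 5, 8, 9, 12, 13. That is one component of size 7.
Total: 3 components.

3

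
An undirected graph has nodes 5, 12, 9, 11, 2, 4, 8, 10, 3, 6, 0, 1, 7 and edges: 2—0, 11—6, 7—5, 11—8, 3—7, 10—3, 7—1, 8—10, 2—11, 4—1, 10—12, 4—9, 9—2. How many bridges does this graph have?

The edges on the cycle 4-9-2-11-8-10-3-7-1-4 are not bridges since each lies on that cycle.
But removing 12—10 disconnects 12 from 10; removing 6—11 disconnects 6 from 11; removing 5—7 disconnects 5 from 7; removing 2—0 disconnects 2 from 0 — these are bridges.
That makes 4 bridges.

4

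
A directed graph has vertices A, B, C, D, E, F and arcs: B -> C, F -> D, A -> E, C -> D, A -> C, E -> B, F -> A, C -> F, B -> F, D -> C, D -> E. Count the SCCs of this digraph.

{A, B, C, D, E, F} are all mutually reachable — one SCC of size 6.
That gives 1 strongly connected component.

1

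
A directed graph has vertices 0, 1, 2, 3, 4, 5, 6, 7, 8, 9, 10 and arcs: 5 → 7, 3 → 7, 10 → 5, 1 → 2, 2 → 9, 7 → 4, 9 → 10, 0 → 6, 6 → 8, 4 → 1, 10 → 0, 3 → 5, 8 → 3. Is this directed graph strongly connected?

Yes

From 2 we can reach every vertex (0, 1, 2, 3, 4, 5, 6, 7, 8, 9, 10), and every vertex can reach 2 (0, 1, 2, 3, 4, 5, 6, 7, 8, 9, 10). So the whole graph is one strongly connected component.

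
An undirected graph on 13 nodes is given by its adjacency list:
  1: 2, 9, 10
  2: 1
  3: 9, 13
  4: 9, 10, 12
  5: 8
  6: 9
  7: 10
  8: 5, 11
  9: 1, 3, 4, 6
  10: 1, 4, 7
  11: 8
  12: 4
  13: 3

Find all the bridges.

The edges on the cycle 1-10-4-9-1 are not bridges since each lies on that cycle.
But removing 9-3 disconnects 9 from 3; removing 10-7 disconnects 10 from 7; removing 8-11 disconnects 8 from 11; removing 9-6 disconnects 9 from 6 — these are bridges.
In total 8 edges are bridges.

1-2, 10-7, 11-8, 12-4, 13-3, 3-9, 5-8, 6-9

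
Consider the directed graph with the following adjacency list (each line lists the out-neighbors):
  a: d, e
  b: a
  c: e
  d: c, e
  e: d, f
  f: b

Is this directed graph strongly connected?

Yes

From b we can reach every vertex (a, b, c, d, e, f), and every vertex can reach b (a, b, c, d, e, f). So the whole graph is one strongly connected component.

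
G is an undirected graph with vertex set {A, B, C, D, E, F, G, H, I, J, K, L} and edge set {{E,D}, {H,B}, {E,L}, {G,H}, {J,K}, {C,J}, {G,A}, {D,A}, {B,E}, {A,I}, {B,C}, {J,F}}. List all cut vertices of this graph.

A, B, C, E, J

Removing A increases the component count from 1 to 2, so A is a cut vertex.
Removing B increases the component count from 1 to 2, so B is a cut vertex.
Removing C increases the component count from 1 to 2, so C is a cut vertex.
Likewise E, J are cut vertices.
By contrast removing G leaves 1 component; it is not a cut vertex. No other vertex is a cut vertex either.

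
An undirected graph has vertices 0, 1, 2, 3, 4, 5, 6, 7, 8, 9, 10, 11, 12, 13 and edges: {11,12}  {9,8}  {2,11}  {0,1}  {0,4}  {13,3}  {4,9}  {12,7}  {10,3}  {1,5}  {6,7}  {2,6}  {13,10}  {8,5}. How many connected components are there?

Starting from 3 we can reach 3, 10, 13. That is one component of size 3.
Starting from 2 we can reach 2, 6, 7, 11, 12. That is one component of size 5.
Starting from 0 we can reach 0, 1, 4, 5, 8, 9. That is one component of size 6.
Total: 3 components.

3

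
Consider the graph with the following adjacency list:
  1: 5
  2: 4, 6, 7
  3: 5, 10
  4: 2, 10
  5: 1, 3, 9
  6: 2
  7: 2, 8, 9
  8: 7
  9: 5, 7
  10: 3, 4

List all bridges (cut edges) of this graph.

The edges on the cycle 3-5-9-7-2-4-10-3 are not bridges since each lies on that cycle.
But removing 6-2 disconnects 6 from 2; removing 1-5 disconnects 1 from 5; removing 7-8 disconnects 7 from 8 — these are bridges.

1-5, 2-6, 7-8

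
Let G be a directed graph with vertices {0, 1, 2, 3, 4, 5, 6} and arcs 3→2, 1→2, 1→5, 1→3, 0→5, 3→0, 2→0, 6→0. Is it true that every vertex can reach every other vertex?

No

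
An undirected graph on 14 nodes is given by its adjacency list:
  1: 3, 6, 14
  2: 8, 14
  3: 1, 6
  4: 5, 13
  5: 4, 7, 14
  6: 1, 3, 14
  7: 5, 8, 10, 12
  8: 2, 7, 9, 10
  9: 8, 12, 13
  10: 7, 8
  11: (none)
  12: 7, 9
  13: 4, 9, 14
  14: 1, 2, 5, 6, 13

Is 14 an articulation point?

Yes

Deleting 14 raises the number of components from 2 to 3, so 14 is a cut vertex.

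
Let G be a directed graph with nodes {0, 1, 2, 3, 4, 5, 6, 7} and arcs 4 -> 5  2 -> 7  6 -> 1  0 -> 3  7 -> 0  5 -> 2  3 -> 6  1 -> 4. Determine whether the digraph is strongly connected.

From 5 we can reach every vertex (0, 1, 2, 3, 4, 5, 6, 7), and every vertex can reach 5 (0, 1, 2, 3, 4, 5, 6, 7). So the whole graph is one strongly connected component.

Yes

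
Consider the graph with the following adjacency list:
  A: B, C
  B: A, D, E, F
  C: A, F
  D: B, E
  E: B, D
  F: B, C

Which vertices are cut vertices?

B

Removing B increases the component count from 1 to 2, so B is a cut vertex.
By contrast removing D leaves 1 component; it is not a cut vertex. No other vertex is a cut vertex either.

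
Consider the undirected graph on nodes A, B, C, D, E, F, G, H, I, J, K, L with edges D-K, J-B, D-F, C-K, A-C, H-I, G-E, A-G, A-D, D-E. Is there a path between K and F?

From K we can reach A, C, D, E, F, G, K, which includes F.

Yes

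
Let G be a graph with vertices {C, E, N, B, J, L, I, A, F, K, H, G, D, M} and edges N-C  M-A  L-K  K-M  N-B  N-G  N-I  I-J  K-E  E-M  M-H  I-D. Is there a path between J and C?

Yes

From J we can reach B, C, D, G, I, J, N, which includes C.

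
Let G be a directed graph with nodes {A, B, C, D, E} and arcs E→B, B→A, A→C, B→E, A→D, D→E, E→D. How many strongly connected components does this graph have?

{A, B, D, E} are all mutually reachable — one SCC of size 4.
{C} is an SCC by itself.
That gives 2 strongly connected components.

2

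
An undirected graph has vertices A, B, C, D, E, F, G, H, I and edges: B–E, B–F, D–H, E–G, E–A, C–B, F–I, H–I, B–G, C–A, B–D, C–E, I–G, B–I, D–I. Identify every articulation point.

none

Removing G, for instance, still leaves 1 component. No single vertex removal increases the component count — the graph has no articulation points.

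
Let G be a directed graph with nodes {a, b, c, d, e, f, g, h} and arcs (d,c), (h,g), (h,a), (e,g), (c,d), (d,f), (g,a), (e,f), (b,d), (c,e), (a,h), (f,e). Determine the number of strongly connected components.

{a, g, h} are all mutually reachable — one SCC of size 3.
{e, f} are all mutually reachable — one SCC of size 2.
{c, d} are all mutually reachable — one SCC of size 2.
{b} is an SCC by itself.
That gives 4 strongly connected components.

4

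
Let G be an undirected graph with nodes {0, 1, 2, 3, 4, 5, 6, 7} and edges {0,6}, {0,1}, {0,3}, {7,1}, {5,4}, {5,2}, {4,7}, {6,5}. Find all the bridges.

0-3, 2-5

The edges on the cycle 0-6-5-4-7-1-0 are not bridges since each lies on that cycle.
But removing 0 - 3 disconnects 0 from 3; removing 5 - 2 disconnects 5 from 2 — these are bridges.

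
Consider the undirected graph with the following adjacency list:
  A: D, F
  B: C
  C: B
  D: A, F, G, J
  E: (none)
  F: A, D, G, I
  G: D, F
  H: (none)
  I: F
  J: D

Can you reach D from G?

From G we can reach A, D, F, G, I, J, which includes D.

Yes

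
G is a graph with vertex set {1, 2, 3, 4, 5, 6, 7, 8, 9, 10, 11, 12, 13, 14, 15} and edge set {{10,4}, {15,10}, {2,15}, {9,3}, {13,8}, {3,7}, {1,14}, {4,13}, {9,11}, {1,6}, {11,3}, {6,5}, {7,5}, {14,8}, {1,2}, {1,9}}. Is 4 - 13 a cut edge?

No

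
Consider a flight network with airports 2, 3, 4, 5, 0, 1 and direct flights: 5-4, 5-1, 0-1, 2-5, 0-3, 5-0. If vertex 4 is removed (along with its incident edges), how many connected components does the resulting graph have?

1

With 4 gone, the remaining components are: {0, 1, 2, 3, 5}.
That is 1 component.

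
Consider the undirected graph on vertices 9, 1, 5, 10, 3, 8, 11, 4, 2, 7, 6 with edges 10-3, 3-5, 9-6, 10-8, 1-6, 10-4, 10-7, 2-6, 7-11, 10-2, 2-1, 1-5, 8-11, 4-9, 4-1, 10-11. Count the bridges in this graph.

The edges on the cycle 10-8-11-10 are not bridges since each lies on that cycle.
Every edge lies on some cycle, so there are no bridges.

0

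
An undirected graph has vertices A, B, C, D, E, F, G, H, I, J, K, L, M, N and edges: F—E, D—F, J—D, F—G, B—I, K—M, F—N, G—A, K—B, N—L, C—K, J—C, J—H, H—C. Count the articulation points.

8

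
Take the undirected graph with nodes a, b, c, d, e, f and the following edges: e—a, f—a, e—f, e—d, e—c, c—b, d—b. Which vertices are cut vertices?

Removing e increases the component count from 1 to 2, so e is a cut vertex.
By contrast removing a leaves 1 component; it is not a cut vertex. No other vertex is a cut vertex either.

e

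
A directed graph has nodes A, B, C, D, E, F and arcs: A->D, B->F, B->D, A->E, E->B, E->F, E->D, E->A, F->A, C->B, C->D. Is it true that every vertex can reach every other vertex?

No

There is no directed path from F to C, so the graph is not strongly connected.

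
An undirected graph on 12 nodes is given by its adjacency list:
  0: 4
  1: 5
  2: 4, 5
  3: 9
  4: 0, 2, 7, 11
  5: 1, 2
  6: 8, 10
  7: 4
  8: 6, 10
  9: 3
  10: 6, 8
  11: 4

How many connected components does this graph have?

3

Starting from 3 we can reach 3, 9. That is one component of size 2.
Starting from 6 we can reach 6, 8, 10. That is one component of size 3.
Starting from 0 we can reach 0, 1, 2, 4, 5, 7, 11. That is one component of size 7.
Total: 3 components.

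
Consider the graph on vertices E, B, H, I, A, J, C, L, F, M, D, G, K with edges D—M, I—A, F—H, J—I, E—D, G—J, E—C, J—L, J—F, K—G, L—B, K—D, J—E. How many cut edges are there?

8

The edges on the cycle K-G-J-E-D-K are not bridges since each lies on that cycle.
But removing L—J disconnects L from J; removing L—B disconnects L from B; removing F—H disconnects F from H; removing J—I disconnects J from I — these are bridges.
In total 8 edges are bridges.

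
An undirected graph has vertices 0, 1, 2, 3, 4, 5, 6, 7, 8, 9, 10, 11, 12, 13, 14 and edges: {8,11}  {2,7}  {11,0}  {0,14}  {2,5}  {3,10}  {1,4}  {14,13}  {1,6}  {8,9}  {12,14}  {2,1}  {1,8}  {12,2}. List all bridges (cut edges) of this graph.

The edges on the cycle 12-2-1-8-11-0-14-12 are not bridges since each lies on that cycle.
But removing 13 - 14 disconnects 13 from 14; removing 1 - 4 disconnects 1 from 4; removing 2 - 7 disconnects 2 from 7; removing 3 - 10 disconnects 3 from 10 — these are bridges.
In total 7 edges are bridges.

1-4, 1-6, 10-3, 13-14, 2-5, 2-7, 8-9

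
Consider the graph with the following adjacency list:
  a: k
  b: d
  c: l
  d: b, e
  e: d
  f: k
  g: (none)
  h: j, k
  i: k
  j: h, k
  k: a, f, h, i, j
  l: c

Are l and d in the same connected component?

The component containing l is {c, l}, and d is not in it.

No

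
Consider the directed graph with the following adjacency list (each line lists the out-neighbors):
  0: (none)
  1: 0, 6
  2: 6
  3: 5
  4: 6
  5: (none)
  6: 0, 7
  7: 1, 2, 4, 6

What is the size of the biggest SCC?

5

{1, 2, 4, 6, 7} are all mutually reachable — one SCC of size 5.
{3} is an SCC by itself.
{5} is an SCC by itself.
{0} is an SCC by itself.
The largest has 5 vertices.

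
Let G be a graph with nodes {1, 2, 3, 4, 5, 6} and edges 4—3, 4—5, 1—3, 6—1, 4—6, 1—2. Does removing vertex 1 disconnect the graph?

Yes

Deleting 1 raises the number of components from 1 to 2, so 1 is a cut vertex.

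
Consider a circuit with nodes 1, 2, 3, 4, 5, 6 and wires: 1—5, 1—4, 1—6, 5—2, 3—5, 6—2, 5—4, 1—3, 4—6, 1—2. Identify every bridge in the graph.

The edges on the cycle 1-3-5-2-1 are not bridges since each lies on that cycle.
Every edge lies on some cycle, so there are no bridges.

none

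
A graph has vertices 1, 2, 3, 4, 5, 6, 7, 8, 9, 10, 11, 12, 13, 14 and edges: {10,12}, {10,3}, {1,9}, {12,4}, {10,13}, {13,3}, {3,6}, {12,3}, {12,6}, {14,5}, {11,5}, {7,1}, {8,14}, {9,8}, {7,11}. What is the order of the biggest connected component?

7

2 is isolated — a component by itself.
Starting from 3 we can reach 3, 4, 6, 10, 12, 13. That is one component of size 6.
Starting from 1 we can reach 1, 5, 7, 8, 9, 11, 14. That is one component of size 7.
The largest has 7 vertices.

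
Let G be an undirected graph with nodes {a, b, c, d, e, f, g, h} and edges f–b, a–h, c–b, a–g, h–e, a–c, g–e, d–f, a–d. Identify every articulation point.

Removing a increases the component count from 1 to 2, so a is a cut vertex.
By contrast removing e leaves 1 component; it is not a cut vertex. No other vertex is a cut vertex either.

a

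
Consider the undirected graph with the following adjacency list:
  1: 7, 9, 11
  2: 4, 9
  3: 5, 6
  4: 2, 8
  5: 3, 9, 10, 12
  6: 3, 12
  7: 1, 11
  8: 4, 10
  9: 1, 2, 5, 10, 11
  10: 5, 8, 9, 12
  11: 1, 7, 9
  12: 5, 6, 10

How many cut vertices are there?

1

Removing 9 increases the component count from 1 to 2, so 9 is a cut vertex.
By contrast removing 1 leaves 1 component; it is not a cut vertex. No other vertex is a cut vertex either.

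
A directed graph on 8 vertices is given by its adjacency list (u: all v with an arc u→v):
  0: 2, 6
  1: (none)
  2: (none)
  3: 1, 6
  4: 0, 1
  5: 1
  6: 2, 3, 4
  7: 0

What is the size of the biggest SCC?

{0, 3, 4, 6} are all mutually reachable — one SCC of size 4.
{2} is an SCC by itself.
{7} is an SCC by itself.
{1} is an SCC by itself.
{5} is an SCC by itself.
The largest has 4 vertices.

4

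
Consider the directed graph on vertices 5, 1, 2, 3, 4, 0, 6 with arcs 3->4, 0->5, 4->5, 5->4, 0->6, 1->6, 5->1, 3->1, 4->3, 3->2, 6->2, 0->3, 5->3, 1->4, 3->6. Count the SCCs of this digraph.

{1, 3, 4, 5} are all mutually reachable — one SCC of size 4.
{2} is an SCC by itself.
{6} is an SCC by itself.
{0} is an SCC by itself.
That gives 4 strongly connected components.

4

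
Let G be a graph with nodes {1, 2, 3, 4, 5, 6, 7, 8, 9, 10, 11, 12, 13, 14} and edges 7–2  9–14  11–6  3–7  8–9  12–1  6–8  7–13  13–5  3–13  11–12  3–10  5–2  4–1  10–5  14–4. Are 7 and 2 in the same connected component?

Yes

From 7 we can reach 2, 3, 5, 7, 10, 13, which includes 2.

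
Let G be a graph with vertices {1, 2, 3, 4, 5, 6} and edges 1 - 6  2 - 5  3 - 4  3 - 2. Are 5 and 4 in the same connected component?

From 5 we can reach 2, 3, 4, 5, which includes 4.

Yes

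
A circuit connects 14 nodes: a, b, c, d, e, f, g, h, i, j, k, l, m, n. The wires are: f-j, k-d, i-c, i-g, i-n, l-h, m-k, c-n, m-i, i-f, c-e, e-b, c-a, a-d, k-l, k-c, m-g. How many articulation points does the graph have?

6

Removing c increases the component count from 1 to 2, so c is a cut vertex.
Removing e increases the component count from 1 to 2, so e is a cut vertex.
Removing f increases the component count from 1 to 2, so f is a cut vertex.
Likewise i, k, l are cut vertices.
By contrast removing a leaves 1 component; it is not a cut vertex. No other vertex is a cut vertex either.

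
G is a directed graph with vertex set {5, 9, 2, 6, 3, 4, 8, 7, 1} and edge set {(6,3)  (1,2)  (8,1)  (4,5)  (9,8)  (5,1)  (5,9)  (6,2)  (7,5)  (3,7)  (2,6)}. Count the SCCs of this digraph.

2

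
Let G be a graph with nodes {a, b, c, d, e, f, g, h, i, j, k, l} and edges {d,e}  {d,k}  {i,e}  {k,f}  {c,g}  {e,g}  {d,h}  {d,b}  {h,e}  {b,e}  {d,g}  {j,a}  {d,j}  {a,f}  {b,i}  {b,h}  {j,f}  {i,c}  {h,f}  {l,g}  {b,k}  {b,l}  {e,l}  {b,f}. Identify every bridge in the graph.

The edges on the cycle d-j-a-f-k-d are not bridges since each lies on that cycle.
Every edge lies on some cycle, so there are no bridges.

none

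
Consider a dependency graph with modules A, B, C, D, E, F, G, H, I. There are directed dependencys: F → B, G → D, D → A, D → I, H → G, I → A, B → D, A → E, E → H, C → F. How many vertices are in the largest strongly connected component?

6

{A, D, E, G, H, I} are all mutually reachable — one SCC of size 6.
{C} is an SCC by itself.
{B} is an SCC by itself.
{F} is an SCC by itself.
The largest has 6 vertices.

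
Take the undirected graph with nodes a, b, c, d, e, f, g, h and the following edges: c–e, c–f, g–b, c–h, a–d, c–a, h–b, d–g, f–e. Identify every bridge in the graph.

none

The edges on the cycle c-f-e-c are not bridges since each lies on that cycle.
Every edge lies on some cycle, so there are no bridges.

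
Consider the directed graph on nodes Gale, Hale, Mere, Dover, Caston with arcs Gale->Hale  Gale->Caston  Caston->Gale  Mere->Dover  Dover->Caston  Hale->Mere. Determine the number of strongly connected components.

{Gale, Hale, Mere, Dover, Caston} are all mutually reachable — one SCC of size 5.
That gives 1 strongly connected component.

1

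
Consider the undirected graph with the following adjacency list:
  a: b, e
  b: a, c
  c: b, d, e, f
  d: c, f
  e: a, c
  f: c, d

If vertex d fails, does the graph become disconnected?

Deleting d leaves 1 component (was 1) (its neighbors c, f remain connected to each other), so d is not a cut vertex.

No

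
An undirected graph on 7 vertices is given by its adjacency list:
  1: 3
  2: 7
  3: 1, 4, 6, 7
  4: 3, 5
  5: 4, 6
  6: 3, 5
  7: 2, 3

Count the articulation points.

2

Removing 3 increases the component count from 1 to 3, so 3 is a cut vertex.
Removing 7 increases the component count from 1 to 2, so 7 is a cut vertex.
By contrast removing 4 leaves 1 component; it is not a cut vertex. No other vertex is a cut vertex either.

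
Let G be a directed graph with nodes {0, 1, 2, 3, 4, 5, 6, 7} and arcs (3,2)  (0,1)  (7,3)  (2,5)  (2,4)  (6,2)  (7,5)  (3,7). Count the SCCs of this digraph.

{3, 7} are all mutually reachable — one SCC of size 2.
{1} is an SCC by itself.
{4} is an SCC by itself.
{0} is an SCC by itself.
{5} is an SCC by itself.
(and 2 more singleton SCCs)
That gives 7 strongly connected components.

7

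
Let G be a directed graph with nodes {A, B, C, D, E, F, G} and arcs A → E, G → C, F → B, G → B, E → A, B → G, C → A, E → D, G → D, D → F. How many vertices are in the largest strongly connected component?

7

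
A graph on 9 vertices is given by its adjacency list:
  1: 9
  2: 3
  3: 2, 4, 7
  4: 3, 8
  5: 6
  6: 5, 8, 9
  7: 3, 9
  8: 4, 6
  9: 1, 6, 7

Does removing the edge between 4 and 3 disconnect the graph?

No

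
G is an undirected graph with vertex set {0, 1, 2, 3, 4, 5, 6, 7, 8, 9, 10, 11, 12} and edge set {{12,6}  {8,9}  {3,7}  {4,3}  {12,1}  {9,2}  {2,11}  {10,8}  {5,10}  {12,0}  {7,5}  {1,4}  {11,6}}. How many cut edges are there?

1

The edges on the cycle 12-1-4-3-7-5-10-8-9-2-11-6-12 are not bridges since each lies on that cycle.
But removing 12—0 disconnects 12 from 0 — this is a bridge.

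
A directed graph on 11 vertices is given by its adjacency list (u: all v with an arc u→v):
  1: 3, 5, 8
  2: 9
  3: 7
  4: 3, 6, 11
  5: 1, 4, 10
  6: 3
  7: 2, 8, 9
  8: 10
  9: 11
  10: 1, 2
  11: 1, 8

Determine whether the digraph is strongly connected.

Yes

From 9 we can reach every vertex (1, 2, 3, 4, 5, 6, 7, 8, 9, 10, 11), and every vertex can reach 9 (1, 2, 3, 4, 5, 6, 7, 8, 9, 10, 11). So the whole graph is one strongly connected component.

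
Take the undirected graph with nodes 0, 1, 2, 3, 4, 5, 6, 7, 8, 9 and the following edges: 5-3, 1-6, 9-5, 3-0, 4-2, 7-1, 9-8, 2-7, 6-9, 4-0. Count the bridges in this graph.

The edges on the cycle 4-2-7-1-6-9-5-3-0-4 are not bridges since each lies on that cycle.
But removing 8-9 disconnects 8 from 9 — this is a bridge.

1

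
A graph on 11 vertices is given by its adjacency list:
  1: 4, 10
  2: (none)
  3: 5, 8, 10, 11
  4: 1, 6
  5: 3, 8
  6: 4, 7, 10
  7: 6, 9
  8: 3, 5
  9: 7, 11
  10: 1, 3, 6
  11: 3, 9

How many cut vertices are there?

Removing 3 increases the component count from 2 to 3, so 3 is a cut vertex.
By contrast removing 1 leaves 2 components; it is not a cut vertex. No other vertex is a cut vertex either.

1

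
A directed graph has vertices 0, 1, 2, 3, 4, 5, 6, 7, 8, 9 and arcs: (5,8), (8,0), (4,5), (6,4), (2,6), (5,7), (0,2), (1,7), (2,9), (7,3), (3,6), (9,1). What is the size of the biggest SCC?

10

{0, 1, 2, 3, 4, 5, 6, 7, 8, 9} are all mutually reachable — one SCC of size 10.
The largest has 10 vertices.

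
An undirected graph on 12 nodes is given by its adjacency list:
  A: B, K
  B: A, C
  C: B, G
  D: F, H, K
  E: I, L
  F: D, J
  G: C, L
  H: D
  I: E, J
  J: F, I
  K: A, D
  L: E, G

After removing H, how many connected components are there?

1

With H gone, the remaining components are: {A, B, C, D, E, F, G, I, J, K, L}.
That is 1 component.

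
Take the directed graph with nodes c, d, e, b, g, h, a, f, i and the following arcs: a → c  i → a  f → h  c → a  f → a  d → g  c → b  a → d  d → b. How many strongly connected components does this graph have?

8

{a, c} are all mutually reachable — one SCC of size 2.
{e} is an SCC by itself.
{b} is an SCC by itself.
{i} is an SCC by itself.
{g} is an SCC by itself.
(and 3 more singleton SCCs)
That gives 8 strongly connected components.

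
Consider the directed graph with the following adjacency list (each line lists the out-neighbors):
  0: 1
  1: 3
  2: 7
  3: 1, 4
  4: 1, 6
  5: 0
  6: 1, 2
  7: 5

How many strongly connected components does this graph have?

1

{0, 1, 2, 3, 4, 5, 6, 7} are all mutually reachable — one SCC of size 8.
That gives 1 strongly connected component.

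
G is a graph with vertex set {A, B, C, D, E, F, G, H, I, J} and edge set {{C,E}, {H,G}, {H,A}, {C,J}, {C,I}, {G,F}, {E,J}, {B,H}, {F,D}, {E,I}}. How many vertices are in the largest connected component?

6

Starting from C we can reach C, E, I, J. That is one component of size 4.
Starting from A we can reach A, B, D, F, G, H. That is one component of size 6.
The largest has 6 vertices.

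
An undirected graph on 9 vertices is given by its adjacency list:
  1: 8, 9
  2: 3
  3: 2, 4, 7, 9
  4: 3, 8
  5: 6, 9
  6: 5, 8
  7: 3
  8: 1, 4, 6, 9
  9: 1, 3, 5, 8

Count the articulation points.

1

Removing 3 increases the component count from 1 to 3, so 3 is a cut vertex.
By contrast removing 1 leaves 1 component; it is not a cut vertex. No other vertex is a cut vertex either.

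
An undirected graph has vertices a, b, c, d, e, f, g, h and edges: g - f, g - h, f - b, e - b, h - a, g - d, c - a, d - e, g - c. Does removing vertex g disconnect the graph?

Yes

Deleting g raises the number of components from 1 to 2, so g is a cut vertex.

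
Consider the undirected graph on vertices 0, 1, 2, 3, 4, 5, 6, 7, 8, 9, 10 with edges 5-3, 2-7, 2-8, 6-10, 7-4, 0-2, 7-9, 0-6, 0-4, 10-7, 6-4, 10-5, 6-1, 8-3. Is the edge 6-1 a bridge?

Removing 6-1 leaves no path between 6 and 1: the component count goes from 1 to 2. So it is a bridge.

Yes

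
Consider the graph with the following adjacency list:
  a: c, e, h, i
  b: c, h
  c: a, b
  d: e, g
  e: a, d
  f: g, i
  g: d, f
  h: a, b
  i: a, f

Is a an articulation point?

Deleting a raises the number of components from 1 to 2, so a is a cut vertex.

Yes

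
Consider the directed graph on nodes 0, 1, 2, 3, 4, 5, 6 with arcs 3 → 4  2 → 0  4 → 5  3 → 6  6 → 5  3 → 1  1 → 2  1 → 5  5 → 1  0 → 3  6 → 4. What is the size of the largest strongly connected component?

7

{0, 1, 2, 3, 4, 5, 6} are all mutually reachable — one SCC of size 7.
The largest has 7 vertices.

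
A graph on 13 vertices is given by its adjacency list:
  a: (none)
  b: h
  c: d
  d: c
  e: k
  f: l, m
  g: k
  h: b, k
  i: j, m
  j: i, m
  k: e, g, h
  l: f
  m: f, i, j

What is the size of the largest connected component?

5

a is isolated — a component by itself.
Starting from c we can reach c, d. That is one component of size 2.
Starting from b we can reach b, e, g, h, k. That is one component of size 5.
Starting from f we can reach f, i, j, l, m. That is one component of size 5.
The largest has 5 vertices.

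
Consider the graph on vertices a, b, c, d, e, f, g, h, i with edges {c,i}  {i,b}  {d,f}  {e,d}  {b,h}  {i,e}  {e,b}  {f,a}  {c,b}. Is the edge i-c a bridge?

No

After removing i-c, the path i-b-c still connects them, so the edge is not a bridge.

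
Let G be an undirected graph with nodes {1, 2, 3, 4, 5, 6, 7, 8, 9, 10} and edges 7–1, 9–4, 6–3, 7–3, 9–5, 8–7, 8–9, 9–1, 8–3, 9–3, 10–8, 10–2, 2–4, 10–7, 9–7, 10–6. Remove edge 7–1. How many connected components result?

1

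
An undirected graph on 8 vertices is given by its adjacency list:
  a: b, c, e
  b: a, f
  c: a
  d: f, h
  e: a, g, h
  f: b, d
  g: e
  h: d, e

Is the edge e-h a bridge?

No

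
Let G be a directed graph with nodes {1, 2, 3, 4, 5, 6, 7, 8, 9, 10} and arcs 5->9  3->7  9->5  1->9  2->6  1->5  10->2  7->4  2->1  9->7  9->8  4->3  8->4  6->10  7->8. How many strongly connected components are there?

{3, 4, 7, 8} are all mutually reachable — one SCC of size 4.
{2, 6, 10} are all mutually reachable — one SCC of size 3.
{5, 9} are all mutually reachable — one SCC of size 2.
{1} is an SCC by itself.
That gives 4 strongly connected components.

4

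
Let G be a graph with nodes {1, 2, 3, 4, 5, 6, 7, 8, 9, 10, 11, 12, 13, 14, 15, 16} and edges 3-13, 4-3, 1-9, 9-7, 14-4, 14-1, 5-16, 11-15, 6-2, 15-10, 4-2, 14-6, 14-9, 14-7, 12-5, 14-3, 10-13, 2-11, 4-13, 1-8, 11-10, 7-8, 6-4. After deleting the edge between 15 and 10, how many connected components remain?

2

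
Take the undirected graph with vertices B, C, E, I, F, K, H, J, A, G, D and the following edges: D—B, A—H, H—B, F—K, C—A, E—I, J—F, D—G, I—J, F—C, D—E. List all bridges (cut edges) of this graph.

The edges on the cycle D-E-I-J-F-C-A-H-B-D are not bridges since each lies on that cycle.
But removing K—F disconnects K from F; removing D—G disconnects D from G — these are bridges.

D-G, F-K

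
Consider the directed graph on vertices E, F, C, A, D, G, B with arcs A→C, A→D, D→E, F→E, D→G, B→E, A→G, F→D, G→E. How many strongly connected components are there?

7

{G} is an SCC by itself.
{E} is an SCC by itself.
{C} is an SCC by itself.
{F} is an SCC by itself.
{D} is an SCC by itself.
(and 2 more singleton SCCs)
That gives 7 strongly connected components.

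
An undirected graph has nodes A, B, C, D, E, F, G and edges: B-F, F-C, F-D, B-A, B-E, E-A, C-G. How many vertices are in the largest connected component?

7

Starting from A we can reach A, B, C, D, E, F, G. That is one component of size 7.
The largest has 7 vertices.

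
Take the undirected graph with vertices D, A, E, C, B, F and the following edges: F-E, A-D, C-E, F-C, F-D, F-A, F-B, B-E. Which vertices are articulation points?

Removing F increases the component count from 1 to 2, so F is a cut vertex.
By contrast removing B leaves 1 component; it is not a cut vertex. No other vertex is a cut vertex either.

F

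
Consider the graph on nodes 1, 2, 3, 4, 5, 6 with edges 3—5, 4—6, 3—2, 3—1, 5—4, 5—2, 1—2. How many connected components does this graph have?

Starting from 1 we can reach 1, 2, 3, 4, 5, 6. That is one component of size 6.
Total: 1 component.

1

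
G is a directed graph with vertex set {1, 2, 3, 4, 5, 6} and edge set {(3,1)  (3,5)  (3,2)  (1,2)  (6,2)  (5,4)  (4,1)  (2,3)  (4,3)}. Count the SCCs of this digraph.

2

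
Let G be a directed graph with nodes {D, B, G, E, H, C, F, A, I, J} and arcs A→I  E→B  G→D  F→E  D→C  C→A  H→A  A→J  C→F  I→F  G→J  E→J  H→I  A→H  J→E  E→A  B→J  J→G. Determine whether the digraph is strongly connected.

Yes

From H we can reach every vertex (A, B, C, D, E, F, G, H, I, J), and every vertex can reach H (A, B, C, D, E, F, G, H, I, J). So the whole graph is one strongly connected component.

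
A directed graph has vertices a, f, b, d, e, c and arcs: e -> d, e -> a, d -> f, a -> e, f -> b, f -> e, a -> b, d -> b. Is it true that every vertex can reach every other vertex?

There is no directed path from a to c, so the graph is not strongly connected.

No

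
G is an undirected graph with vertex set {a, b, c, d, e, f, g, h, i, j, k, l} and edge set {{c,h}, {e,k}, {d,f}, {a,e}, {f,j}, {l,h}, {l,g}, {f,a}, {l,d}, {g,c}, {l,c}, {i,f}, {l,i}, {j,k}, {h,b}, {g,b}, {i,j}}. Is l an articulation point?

Yes

Deleting l raises the number of components from 1 to 2, so l is a cut vertex.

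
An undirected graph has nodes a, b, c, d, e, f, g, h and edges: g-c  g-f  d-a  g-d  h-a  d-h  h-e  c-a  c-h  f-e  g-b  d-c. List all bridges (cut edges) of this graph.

b-g

The edges on the cycle g-d-a-h-c-g are not bridges since each lies on that cycle.
But removing g-b disconnects g from b — this is a bridge.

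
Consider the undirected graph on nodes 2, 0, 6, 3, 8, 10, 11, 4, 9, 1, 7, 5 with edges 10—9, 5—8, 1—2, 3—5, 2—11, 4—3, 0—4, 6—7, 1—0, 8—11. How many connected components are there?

3

Starting from 6 we can reach 6, 7. That is one component of size 2.
Starting from 9 we can reach 9, 10. That is one component of size 2.
Starting from 0 we can reach 0, 1, 2, 3, 4, 5, 8, 11. That is one component of size 8.
Total: 3 components.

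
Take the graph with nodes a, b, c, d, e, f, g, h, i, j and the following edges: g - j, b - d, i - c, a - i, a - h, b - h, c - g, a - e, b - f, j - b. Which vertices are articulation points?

a, b

Removing a increases the component count from 1 to 2, so a is a cut vertex.
Removing b increases the component count from 1 to 3, so b is a cut vertex.
By contrast removing f leaves 1 component; it is not a cut vertex. No other vertex is a cut vertex either.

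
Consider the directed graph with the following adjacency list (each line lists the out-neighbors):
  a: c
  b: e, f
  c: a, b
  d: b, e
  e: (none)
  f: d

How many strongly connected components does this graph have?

{b, d, f} are all mutually reachable — one SCC of size 3.
{a, c} are all mutually reachable — one SCC of size 2.
{e} is an SCC by itself.
That gives 3 strongly connected components.

3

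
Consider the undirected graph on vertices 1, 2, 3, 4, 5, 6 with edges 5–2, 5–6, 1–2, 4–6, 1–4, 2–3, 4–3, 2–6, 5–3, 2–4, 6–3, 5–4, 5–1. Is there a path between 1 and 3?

Yes

From 1 we can reach 1, 2, 3, 4, 5, 6, which includes 3.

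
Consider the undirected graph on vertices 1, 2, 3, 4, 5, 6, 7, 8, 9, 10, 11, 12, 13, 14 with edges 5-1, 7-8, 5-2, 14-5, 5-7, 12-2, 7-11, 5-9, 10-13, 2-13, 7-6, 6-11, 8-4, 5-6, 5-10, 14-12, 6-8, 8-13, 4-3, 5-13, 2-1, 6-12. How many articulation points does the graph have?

Removing 4 increases the component count from 1 to 2, so 4 is a cut vertex.
Removing 5 increases the component count from 1 to 2, so 5 is a cut vertex.
Removing 8 increases the component count from 1 to 2, so 8 is a cut vertex.
By contrast removing 10 leaves 1 component; it is not a cut vertex. No other vertex is a cut vertex either.

3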